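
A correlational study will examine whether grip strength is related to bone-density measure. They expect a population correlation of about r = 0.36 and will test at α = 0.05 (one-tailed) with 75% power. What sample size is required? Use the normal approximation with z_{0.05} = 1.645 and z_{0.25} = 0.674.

Fisher's z: C = ½·ln((1+r)/(1−r)) = ½·ln(2.1250) = 0.3769.
n = ((z_{α} + z_β)/C)² + 3.
(1.645 + 0.674) / 0.3769 = 2.319 / 0.3769 = 6.153.
n = 6.153² + 3 = 37.86 + 3 = 40.9.
Round up.

n = 41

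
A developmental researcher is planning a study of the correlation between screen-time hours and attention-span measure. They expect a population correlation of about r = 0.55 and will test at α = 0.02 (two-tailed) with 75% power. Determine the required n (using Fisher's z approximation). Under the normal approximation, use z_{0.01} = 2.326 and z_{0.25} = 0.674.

n = 27

Fisher's z: C = ½·ln((1+r)/(1−r)) = ½·ln(3.4444) = 0.6184.
n = ((z_{α/2} + z_β)/C)² + 3.
(2.326 + 0.674) / 0.6184 = 3.000 / 0.6184 = 4.851.
n = 4.851² + 3 = 23.53 + 3 = 26.5.
Round up.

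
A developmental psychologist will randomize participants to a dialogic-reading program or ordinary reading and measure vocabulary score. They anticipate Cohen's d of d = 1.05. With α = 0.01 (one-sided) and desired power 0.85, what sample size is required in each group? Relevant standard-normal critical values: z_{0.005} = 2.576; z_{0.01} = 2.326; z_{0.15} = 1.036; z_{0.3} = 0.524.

n = 21 per group

For two independent groups with equal n: n = 2·((z_{α} + z_β) / d)².
z_{α} + z_β = 2.326 + 1.036 = 3.362.
n = 2 × (3.362 / 1.05)² = 2 × 3.202² = 2 × 10.25 = 20.5.
Round up to the next whole participant.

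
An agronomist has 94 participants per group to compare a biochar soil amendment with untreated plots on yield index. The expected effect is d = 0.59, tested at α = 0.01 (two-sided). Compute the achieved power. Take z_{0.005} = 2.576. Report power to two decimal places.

For two equal groups, power = Φ(d·√(n/2) − z_{α/2}).
d·√(n/2) = 0.59 × √(94/2) = 0.59 × 6.856 = 4.045.
z_β = 4.045 − 2.576 = 1.469.
Power = Φ(1.469) = 0.929.

power ≈ 0.93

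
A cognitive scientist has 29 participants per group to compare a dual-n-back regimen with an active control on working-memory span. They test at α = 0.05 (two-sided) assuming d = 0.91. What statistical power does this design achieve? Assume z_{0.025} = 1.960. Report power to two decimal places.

For two equal groups, power = Φ(d·√(n/2) − z_{α/2}).
d·√(n/2) = 0.91 × √(29/2) = 0.91 × 3.808 = 3.465.
z_β = 3.465 − 1.960 = 1.505.
Power = Φ(1.505) = 0.934.

power ≈ 0.93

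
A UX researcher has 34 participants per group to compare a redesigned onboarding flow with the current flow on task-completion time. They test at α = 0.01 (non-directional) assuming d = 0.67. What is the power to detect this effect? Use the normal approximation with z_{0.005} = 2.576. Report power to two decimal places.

For two equal groups, power = Φ(d·√(n/2) − z_{α/2}).
d·√(n/2) = 0.67 × √(34/2) = 0.67 × 4.123 = 2.762.
z_β = 2.762 − 2.576 = 0.186.
Power = Φ(0.186) = 0.574.

power ≈ 0.57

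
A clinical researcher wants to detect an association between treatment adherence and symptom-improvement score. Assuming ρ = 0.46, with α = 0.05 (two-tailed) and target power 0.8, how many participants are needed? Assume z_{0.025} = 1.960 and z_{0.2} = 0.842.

n = 35

Fisher's z: C = ½·ln((1+r)/(1−r)) = ½·ln(2.7037) = 0.4973.
n = ((z_{α/2} + z_β)/C)² + 3.
(1.960 + 0.842) / 0.4973 = 2.802 / 0.4973 = 5.634.
n = 5.634² + 3 = 31.75 + 3 = 34.7.
Round up.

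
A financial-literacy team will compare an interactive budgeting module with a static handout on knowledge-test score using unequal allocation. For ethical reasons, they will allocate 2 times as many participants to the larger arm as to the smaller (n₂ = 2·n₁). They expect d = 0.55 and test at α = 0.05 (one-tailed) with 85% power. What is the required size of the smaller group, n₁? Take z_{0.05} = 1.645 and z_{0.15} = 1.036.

n₁ = 36

With allocation ratio k = n₂/n₁ = 2, Var(x̄₁−x̄₂) = σ²(1/n₁ + 1/(k·n₁)) = σ²·(k+1)/(k·n₁).
So n₁ = (1 + 1/k)·((z_{α} + z_β)/d)² = 1.500 × (2.681/0.55)².
n₁ = 1.500 × 23.76 = 35.6.
Round up: n₁ = 36, giving n₂ = 2 × 36 = 72.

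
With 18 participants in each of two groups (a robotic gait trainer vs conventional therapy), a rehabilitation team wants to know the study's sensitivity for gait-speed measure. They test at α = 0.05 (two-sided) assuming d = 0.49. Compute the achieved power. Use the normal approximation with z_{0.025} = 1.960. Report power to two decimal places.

power ≈ 0.31

For two equal groups, power = Φ(d·√(n/2) − z_{α/2}).
d·√(n/2) = 0.49 × √(18/2) = 0.49 × 3.000 = 1.470.
z_β = 1.470 − 1.960 = -0.490.
Power = Φ(-0.490) = 0.312.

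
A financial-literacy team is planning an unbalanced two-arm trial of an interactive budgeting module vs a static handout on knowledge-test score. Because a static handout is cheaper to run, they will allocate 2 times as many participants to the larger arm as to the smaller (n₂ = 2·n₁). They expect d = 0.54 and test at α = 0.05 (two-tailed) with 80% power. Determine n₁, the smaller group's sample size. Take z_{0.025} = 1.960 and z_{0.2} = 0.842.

With allocation ratio k = n₂/n₁ = 2, Var(x̄₁−x̄₂) = σ²(1/n₁ + 1/(k·n₁)) = σ²·(k+1)/(k·n₁).
So n₁ = (1 + 1/k)·((z_{α/2} + z_β)/d)² = 1.500 × (2.802/0.54)².
n₁ = 1.500 × 26.92 = 40.4.
Round up: n₁ = 41, giving n₂ = 2 × 41 = 82.

n₁ = 41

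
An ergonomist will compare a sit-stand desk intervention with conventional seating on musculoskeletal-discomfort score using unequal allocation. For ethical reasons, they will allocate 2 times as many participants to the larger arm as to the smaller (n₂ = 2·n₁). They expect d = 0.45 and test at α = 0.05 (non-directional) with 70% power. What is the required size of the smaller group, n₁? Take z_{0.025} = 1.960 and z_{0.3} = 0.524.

n₁ = 46

With allocation ratio k = n₂/n₁ = 2, Var(x̄₁−x̄₂) = σ²(1/n₁ + 1/(k·n₁)) = σ²·(k+1)/(k·n₁).
So n₁ = (1 + 1/k)·((z_{α/2} + z_β)/d)² = 1.500 × (2.484/0.45)².
n₁ = 1.500 × 30.47 = 45.7.
Round up: n₁ = 46, giving n₂ = 2 × 46 = 92.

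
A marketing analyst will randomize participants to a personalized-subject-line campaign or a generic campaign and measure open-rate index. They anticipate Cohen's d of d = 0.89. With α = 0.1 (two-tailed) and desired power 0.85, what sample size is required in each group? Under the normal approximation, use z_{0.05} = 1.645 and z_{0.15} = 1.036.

For two independent groups with equal n: n = 2·((z_{α/2} + z_β) / d)².
z_{α/2} + z_β = 1.645 + 1.036 = 2.681.
n = 2 × (2.681 / 0.89)² = 2 × 3.012² = 2 × 9.07 = 18.1.
Round up to the next whole participant.

n = 19 per group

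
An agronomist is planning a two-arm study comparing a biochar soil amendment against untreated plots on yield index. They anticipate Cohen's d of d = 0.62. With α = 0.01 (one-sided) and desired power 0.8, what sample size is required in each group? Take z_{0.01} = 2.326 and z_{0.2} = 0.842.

For two independent groups with equal n: n = 2·((z_{α} + z_β) / d)².
z_{α} + z_β = 2.326 + 0.842 = 3.168.
n = 2 × (3.168 / 0.62)² = 2 × 5.110² = 2 × 26.11 = 52.2.
Round up to the next whole participant.

n = 53 per group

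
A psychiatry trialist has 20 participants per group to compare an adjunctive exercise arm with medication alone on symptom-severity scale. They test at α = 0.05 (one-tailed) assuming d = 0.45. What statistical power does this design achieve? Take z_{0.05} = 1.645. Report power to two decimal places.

For two equal groups, power = Φ(d·√(n/2) − z_{α}).
d·√(n/2) = 0.45 × √(20/2) = 0.45 × 3.162 = 1.423.
z_β = 1.423 − 1.645 = -0.222.
Power = Φ(-0.222) = 0.412.

power ≈ 0.41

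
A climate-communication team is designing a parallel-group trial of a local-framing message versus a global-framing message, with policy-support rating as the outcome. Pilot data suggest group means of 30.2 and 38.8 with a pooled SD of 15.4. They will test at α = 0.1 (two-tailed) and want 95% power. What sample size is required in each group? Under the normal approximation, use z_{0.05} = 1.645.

Cohen's d = |M₁ − M₂| / SD_pooled = |30.2 − 38.8| / 15.4 = 8.6 / 15.4 = 0.558.
For two independent groups with equal n: n = 2·((z_{α/2} + z_β) / d)².
z_{α/2} + z_β = 1.645 + 1.645 = 3.290.
n = 2 × (3.290 / 0.558)² = 2 × 5.896² = 2 × 34.76 = 69.5.
Round up to the next whole participant.

n = 70 per group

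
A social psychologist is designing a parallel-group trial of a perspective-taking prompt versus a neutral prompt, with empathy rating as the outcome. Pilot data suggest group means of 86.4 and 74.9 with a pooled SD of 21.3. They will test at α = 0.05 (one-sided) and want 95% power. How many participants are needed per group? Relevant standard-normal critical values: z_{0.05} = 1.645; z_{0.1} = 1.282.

n = 75 per group

Cohen's d = |M₁ − M₂| / SD_pooled = |86.4 − 74.9| / 21.3 = 11.5 / 21.3 = 0.540.
For two independent groups with equal n: n = 2·((z_{α} + z_β) / d)².
z_{α} + z_β = 1.645 + 1.645 = 3.290.
n = 2 × (3.290 / 0.540)² = 2 × 6.093² = 2 × 37.12 = 74.2.
Round up to the next whole participant.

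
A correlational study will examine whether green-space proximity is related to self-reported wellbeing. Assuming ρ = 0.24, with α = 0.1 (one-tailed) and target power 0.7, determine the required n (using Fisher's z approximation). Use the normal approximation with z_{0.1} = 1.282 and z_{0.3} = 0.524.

Fisher's z: C = ½·ln((1+r)/(1−r)) = ½·ln(1.6316) = 0.2448.
n = ((z_{α} + z_β)/C)² + 3.
(1.282 + 0.524) / 0.2448 = 1.806 / 0.2448 = 7.377.
n = 7.377² + 3 = 54.43 + 3 = 57.4.
Round up.

n = 58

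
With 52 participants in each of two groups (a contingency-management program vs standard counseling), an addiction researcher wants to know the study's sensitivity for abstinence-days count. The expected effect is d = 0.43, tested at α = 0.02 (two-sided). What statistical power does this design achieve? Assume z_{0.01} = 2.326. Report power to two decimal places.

power ≈ 0.45

For two equal groups, power = Φ(d·√(n/2) − z_{α/2}).
d·√(n/2) = 0.43 × √(52/2) = 0.43 × 5.099 = 2.193.
z_β = 2.193 − 2.326 = -0.133.
Power = Φ(-0.133) = 0.447.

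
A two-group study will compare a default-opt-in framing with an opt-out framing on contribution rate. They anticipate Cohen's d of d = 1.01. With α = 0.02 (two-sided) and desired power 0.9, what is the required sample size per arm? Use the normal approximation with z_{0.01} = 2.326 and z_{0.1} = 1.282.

For two independent groups with equal n: n = 2·((z_{α/2} + z_β) / d)².
z_{α/2} + z_β = 2.326 + 1.282 = 3.608.
n = 2 × (3.608 / 1.01)² = 2 × 3.572² = 2 × 12.76 = 25.5.
Round up to the next whole participant.

n = 26 per group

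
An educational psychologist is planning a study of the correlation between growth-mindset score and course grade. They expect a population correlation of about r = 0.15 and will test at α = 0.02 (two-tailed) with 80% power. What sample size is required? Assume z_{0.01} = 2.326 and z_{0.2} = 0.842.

n = 443

Fisher's z: C = ½·ln((1+r)/(1−r)) = ½·ln(1.3529) = 0.1511.
n = ((z_{α/2} + z_β)/C)² + 3.
(2.326 + 0.842) / 0.1511 = 3.168 / 0.1511 = 20.966.
n = 20.966² + 3 = 439.58 + 3 = 442.6.
Round up.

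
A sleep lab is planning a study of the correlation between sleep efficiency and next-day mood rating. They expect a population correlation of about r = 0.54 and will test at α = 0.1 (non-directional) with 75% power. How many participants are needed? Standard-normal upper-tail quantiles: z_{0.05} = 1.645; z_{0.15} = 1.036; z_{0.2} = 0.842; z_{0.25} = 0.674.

n = 18

Fisher's z: C = ½·ln((1+r)/(1−r)) = ½·ln(3.3478) = 0.6042.
n = ((z_{α/2} + z_β)/C)² + 3.
(1.645 + 0.674) / 0.6042 = 2.319 / 0.6042 = 3.838.
n = 3.838² + 3 = 14.73 + 3 = 17.7.
Round up.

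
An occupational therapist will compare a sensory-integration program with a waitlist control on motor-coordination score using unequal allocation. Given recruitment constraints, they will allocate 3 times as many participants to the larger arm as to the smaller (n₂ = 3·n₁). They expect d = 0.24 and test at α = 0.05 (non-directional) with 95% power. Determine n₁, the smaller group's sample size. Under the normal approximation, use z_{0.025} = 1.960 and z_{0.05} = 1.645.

With allocation ratio k = n₂/n₁ = 3, Var(x̄₁−x̄₂) = σ²(1/n₁ + 1/(k·n₁)) = σ²·(k+1)/(k·n₁).
So n₁ = (1 + 1/k)·((z_{α/2} + z_β)/d)² = 1.333 × (3.605/0.24)².
n₁ = 1.333 × 225.63 = 300.8.
Round up: n₁ = 301, giving n₂ = 3 × 301 = 903.

n₁ = 301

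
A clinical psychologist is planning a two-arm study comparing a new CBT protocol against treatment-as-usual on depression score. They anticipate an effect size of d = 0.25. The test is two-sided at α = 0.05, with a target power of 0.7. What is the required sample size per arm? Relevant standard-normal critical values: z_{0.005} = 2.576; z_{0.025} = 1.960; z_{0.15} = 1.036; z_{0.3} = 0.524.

For two independent groups with equal n: n = 2·((z_{α/2} + z_β) / d)².
z_{α/2} + z_β = 1.960 + 0.524 = 2.484.
n = 2 × (2.484 / 0.25)² = 2 × 9.936² = 2 × 98.72 = 197.4.
Round up to the next whole participant.

n = 198 per group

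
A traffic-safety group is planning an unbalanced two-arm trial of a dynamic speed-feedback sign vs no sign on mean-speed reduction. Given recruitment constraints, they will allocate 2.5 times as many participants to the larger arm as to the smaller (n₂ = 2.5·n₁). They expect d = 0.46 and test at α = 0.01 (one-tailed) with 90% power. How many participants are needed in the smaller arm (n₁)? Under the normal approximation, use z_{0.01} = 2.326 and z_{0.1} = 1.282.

n₁ = 87

With allocation ratio k = n₂/n₁ = 2.5, Var(x̄₁−x̄₂) = σ²(1/n₁ + 1/(k·n₁)) = σ²·(k+1)/(k·n₁).
So n₁ = (1 + 1/k)·((z_{α} + z_β)/d)² = 1.400 × (3.608/0.46)².
n₁ = 1.400 × 61.52 = 86.1.
Round up: n₁ = 87, giving n₂ = ⌈2.5 × 87⌉ = ⌈217.5⌉ = 218.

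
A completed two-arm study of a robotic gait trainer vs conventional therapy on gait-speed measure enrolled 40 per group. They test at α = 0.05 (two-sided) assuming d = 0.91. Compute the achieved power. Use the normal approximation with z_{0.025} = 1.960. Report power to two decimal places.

power ≈ 0.98

For two equal groups, power = Φ(d·√(n/2) − z_{α/2}).
d·√(n/2) = 0.91 × √(40/2) = 0.91 × 4.472 = 4.070.
z_β = 4.070 − 1.960 = 2.110.
Power = Φ(2.110) = 0.983.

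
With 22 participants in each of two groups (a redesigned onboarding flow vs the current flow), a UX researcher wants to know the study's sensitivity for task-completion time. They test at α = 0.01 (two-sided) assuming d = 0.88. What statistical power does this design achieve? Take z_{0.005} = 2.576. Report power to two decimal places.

power ≈ 0.63

For two equal groups, power = Φ(d·√(n/2) − z_{α/2}).
d·√(n/2) = 0.88 × √(22/2) = 0.88 × 3.317 = 2.919.
z_β = 2.919 − 2.576 = 0.343.
Power = Φ(0.343) = 0.634.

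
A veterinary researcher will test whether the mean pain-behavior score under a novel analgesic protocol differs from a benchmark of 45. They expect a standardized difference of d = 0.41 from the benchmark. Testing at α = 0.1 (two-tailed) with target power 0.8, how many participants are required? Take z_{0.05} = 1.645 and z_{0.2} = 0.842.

For a one-sample test: n = ((z_{α/2} + z_β) / d)².
z_{α/2} + z_β = 1.645 + 0.842 = 2.487.
n = (2.487 / 0.41)² = 6.066² = 36.79.
Round up.

n = 37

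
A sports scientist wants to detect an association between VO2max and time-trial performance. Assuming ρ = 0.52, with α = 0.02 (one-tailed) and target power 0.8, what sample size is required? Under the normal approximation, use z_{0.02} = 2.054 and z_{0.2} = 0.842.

Fisher's z: C = ½·ln((1+r)/(1−r)) = ½·ln(3.1667) = 0.5763.
n = ((z_{α} + z_β)/C)² + 3.
(2.054 + 0.842) / 0.5763 = 2.896 / 0.5763 = 5.025.
n = 5.025² + 3 = 25.25 + 3 = 28.3.
Round up.

n = 29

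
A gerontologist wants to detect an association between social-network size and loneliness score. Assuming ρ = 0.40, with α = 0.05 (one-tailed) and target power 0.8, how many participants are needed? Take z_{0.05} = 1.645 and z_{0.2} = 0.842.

n = 38

Fisher's z: C = ½·ln((1+r)/(1−r)) = ½·ln(2.3333) = 0.4236.
n = ((z_{α} + z_β)/C)² + 3.
(1.645 + 0.842) / 0.4236 = 2.487 / 0.4236 = 5.871.
n = 5.871² + 3 = 34.47 + 3 = 37.5.
Round up.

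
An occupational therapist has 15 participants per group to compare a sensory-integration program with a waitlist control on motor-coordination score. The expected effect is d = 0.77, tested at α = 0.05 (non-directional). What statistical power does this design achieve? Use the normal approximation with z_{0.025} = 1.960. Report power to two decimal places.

power ≈ 0.56

For two equal groups, power = Φ(d·√(n/2) − z_{α/2}).
d·√(n/2) = 0.77 × √(15/2) = 0.77 × 2.739 = 2.109.
z_β = 2.109 − 1.960 = 0.149.
Power = Φ(0.149) = 0.559.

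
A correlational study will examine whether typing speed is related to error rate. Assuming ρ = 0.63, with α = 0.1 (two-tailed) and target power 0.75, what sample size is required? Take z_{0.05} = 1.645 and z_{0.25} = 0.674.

Fisher's z: C = ½·ln((1+r)/(1−r)) = ½·ln(4.4054) = 0.7414.
n = ((z_{α/2} + z_β)/C)² + 3.
(1.645 + 0.674) / 0.7414 = 2.319 / 0.7414 = 3.128.
n = 3.128² + 3 = 9.78 + 3 = 12.8.
Round up.

n = 13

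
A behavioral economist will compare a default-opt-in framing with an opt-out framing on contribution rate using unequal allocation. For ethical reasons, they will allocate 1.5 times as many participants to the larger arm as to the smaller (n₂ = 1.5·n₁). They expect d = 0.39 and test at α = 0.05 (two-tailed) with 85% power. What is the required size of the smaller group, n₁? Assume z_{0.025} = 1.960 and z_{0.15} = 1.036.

n₁ = 99

With allocation ratio k = n₂/n₁ = 1.5, Var(x̄₁−x̄₂) = σ²(1/n₁ + 1/(k·n₁)) = σ²·(k+1)/(k·n₁).
So n₁ = (1 + 1/k)·((z_{α/2} + z_β)/d)² = 1.667 × (2.996/0.39)².
n₁ = 1.667 × 59.01 = 98.4.
Round up: n₁ = 99, giving n₂ = ⌈1.5 × 99⌉ = ⌈148.5⌉ = 149.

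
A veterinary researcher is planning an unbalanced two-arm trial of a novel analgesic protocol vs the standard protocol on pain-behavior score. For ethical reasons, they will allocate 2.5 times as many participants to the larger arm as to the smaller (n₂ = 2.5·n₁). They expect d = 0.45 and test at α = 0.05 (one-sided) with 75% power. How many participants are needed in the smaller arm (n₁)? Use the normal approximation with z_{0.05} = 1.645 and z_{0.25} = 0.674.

n₁ = 38

With allocation ratio k = n₂/n₁ = 2.5, Var(x̄₁−x̄₂) = σ²(1/n₁ + 1/(k·n₁)) = σ²·(k+1)/(k·n₁).
So n₁ = (1 + 1/k)·((z_{α} + z_β)/d)² = 1.400 × (2.319/0.45)².
n₁ = 1.400 × 26.56 = 37.2.
Round up: n₁ = 38, giving n₂ = 2.5 × 38 = 95.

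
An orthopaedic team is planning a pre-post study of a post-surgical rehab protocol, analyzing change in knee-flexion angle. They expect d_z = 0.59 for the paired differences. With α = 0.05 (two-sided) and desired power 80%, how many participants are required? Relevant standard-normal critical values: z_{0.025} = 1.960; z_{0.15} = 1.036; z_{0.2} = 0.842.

n = 23 pairs

For a paired (one-sample on differences) test: n = ((z_{α/2} + z_β) / d)².
z_{α/2} + z_β = 1.960 + 0.842 = 2.802.
n = (2.802 / 0.59)² = 4.749² = 22.55.
Round up.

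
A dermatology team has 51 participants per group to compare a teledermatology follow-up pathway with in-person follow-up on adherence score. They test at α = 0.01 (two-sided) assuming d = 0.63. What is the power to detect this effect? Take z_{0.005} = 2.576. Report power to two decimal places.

power ≈ 0.73

For two equal groups, power = Φ(d·√(n/2) − z_{α/2}).
d·√(n/2) = 0.63 × √(51/2) = 0.63 × 5.050 = 3.181.
z_β = 3.181 − 2.576 = 0.605.
Power = Φ(0.605) = 0.728.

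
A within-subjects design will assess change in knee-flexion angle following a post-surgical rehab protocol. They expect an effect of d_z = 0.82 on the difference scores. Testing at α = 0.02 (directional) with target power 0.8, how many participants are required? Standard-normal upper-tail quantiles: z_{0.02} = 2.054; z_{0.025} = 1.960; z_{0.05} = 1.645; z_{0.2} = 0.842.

For a paired (one-sample on differences) test: n = ((z_{α} + z_β) / d)².
z_{α} + z_β = 2.054 + 0.842 = 2.896.
n = (2.896 / 0.82)² = 3.532² = 12.47.
Round up.

n = 13 pairs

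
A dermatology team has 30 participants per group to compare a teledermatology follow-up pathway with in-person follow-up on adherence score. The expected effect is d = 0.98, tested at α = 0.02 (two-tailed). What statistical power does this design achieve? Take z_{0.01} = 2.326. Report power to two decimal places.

power ≈ 0.93

For two equal groups, power = Φ(d·√(n/2) − z_{α/2}).
d·√(n/2) = 0.98 × √(30/2) = 0.98 × 3.873 = 3.796.
z_β = 3.796 − 2.326 = 1.470.
Power = Φ(1.470) = 0.929.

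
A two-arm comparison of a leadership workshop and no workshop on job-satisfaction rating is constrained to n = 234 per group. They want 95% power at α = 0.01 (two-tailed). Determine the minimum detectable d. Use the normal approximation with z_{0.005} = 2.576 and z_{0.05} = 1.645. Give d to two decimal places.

d_min ≈ 0.39

For two independent groups of n = 234 each: d_min = (z_{α/2} + z_β)·√(2/n).
z-sum = 2.576 + 1.645 = 4.221.
d_min = 4.221 × √(2/234) = 4.221 × 0.0925 = 0.390.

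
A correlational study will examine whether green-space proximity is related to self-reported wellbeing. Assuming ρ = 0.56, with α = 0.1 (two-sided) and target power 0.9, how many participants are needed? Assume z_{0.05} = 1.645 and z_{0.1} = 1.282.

Fisher's z: C = ½·ln((1+r)/(1−r)) = ½·ln(3.5455) = 0.6328.
n = ((z_{α/2} + z_β)/C)² + 3.
(1.645 + 1.282) / 0.6328 = 2.927 / 0.6328 = 4.625.
n = 4.625² + 3 = 21.40 + 3 = 24.4.
Round up.

n = 25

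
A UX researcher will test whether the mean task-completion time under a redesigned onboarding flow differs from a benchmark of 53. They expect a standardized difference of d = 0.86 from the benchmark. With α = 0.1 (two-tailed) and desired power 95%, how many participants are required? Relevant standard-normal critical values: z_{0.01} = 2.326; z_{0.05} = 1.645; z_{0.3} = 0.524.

For a one-sample test: n = ((z_{α/2} + z_β) / d)².
z_{α/2} + z_β = 1.645 + 1.645 = 3.290.
n = (3.290 / 0.86)² = 3.826² = 14.64.
Round up.

n = 15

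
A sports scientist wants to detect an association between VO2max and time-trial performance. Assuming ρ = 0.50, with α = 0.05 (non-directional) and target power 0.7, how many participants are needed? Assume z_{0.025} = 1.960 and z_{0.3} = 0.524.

Fisher's z: C = ½·ln((1+r)/(1−r)) = ½·ln(3.0000) = 0.5493.
n = ((z_{α/2} + z_β)/C)² + 3.
(1.960 + 0.524) / 0.5493 = 2.484 / 0.5493 = 4.522.
n = 4.522² + 3 = 20.45 + 3 = 23.4.
Round up.

n = 24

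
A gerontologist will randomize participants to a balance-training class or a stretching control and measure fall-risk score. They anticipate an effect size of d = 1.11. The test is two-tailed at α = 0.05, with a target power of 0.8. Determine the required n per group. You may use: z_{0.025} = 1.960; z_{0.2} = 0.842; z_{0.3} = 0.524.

For two independent groups with equal n: n = 2·((z_{α/2} + z_β) / d)².
z_{α/2} + z_β = 1.960 + 0.842 = 2.802.
n = 2 × (2.802 / 1.11)² = 2 × 2.524² = 2 × 6.37 = 12.7.
Round up to the next whole participant.

n = 13 per group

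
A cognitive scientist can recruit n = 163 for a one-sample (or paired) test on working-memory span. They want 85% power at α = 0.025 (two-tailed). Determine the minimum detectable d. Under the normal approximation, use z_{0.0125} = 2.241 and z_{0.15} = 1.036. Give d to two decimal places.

For a single sample (or paired design) of n = 163: d_min = (z_{α/2} + z_β)/√n.
z-sum = 2.241 + 1.036 = 3.277.
d_min = 3.277 / √163 = 3.277 / 12.767 = 0.257.

d_min ≈ 0.26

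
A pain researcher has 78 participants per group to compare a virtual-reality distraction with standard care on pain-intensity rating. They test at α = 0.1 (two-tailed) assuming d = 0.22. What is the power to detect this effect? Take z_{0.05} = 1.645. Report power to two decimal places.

For two equal groups, power = Φ(d·√(n/2) − z_{α/2}).
d·√(n/2) = 0.22 × √(78/2) = 0.22 × 6.245 = 1.374.
z_β = 1.374 − 1.645 = -0.271.
Power = Φ(-0.271) = 0.393.

power ≈ 0.39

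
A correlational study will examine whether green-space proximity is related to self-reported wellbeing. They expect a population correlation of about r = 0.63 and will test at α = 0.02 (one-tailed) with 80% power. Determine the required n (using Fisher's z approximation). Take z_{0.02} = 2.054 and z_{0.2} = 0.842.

Fisher's z: C = ½·ln((1+r)/(1−r)) = ½·ln(4.4054) = 0.7414.
n = ((z_{α} + z_β)/C)² + 3.
(2.054 + 0.842) / 0.7414 = 2.896 / 0.7414 = 3.906.
n = 3.906² + 3 = 15.26 + 3 = 18.3.
Round up.

n = 19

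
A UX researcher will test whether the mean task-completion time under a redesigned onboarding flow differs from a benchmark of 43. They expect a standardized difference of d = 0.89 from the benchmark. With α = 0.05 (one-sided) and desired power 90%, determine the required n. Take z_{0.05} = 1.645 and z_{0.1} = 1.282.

For a one-sample test: n = ((z_{α} + z_β) / d)².
z_{α} + z_β = 1.645 + 1.282 = 2.927.
n = (2.927 / 0.89)² = 3.289² = 10.82.
Round up.

n = 11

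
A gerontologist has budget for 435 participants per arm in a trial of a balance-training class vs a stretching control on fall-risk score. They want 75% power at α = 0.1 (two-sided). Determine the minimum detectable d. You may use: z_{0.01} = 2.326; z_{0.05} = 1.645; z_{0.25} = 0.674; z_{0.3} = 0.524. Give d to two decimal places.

For two independent groups of n = 435 each: d_min = (z_{α/2} + z_β)·√(2/n).
z-sum = 1.645 + 0.674 = 2.319.
d_min = 2.319 × √(2/435) = 2.319 × 0.0678 = 0.157.

d_min ≈ 0.16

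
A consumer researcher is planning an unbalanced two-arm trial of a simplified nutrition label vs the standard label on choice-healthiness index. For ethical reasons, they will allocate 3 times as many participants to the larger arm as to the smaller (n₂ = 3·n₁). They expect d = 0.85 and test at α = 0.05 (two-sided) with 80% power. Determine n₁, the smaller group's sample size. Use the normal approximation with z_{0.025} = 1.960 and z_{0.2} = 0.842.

n₁ = 15

With allocation ratio k = n₂/n₁ = 3, Var(x̄₁−x̄₂) = σ²(1/n₁ + 1/(k·n₁)) = σ²·(k+1)/(k·n₁).
So n₁ = (1 + 1/k)·((z_{α/2} + z_β)/d)² = 1.333 × (2.802/0.85)².
n₁ = 1.333 × 10.87 = 14.5.
Round up: n₁ = 15, giving n₂ = 3 × 15 = 45.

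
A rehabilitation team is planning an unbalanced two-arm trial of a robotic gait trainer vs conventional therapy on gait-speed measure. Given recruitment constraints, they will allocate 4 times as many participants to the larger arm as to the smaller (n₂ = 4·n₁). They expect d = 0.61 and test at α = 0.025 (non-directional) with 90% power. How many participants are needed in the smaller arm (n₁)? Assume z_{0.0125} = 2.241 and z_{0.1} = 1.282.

With allocation ratio k = n₂/n₁ = 4, Var(x̄₁−x̄₂) = σ²(1/n₁ + 1/(k·n₁)) = σ²·(k+1)/(k·n₁).
So n₁ = (1 + 1/k)·((z_{α/2} + z_β)/d)² = 1.250 × (3.523/0.61)².
n₁ = 1.250 × 33.36 = 41.7.
Round up: n₁ = 42, giving n₂ = 4 × 42 = 168.

n₁ = 42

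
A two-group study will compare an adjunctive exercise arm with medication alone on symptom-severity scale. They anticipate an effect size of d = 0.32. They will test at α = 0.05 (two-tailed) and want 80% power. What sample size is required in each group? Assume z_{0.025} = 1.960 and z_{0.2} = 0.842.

For two independent groups with equal n: n = 2·((z_{α/2} + z_β) / d)².
z_{α/2} + z_β = 1.960 + 0.842 = 2.802.
n = 2 × (2.802 / 0.32)² = 2 × 8.756² = 2 × 76.67 = 153.3.
Round up to the next whole participant.

n = 154 per group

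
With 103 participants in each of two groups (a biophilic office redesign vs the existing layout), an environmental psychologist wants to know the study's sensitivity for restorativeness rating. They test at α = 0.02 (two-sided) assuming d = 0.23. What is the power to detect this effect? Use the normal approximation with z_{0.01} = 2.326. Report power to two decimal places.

For two equal groups, power = Φ(d·√(n/2) − z_{α/2}).
d·√(n/2) = 0.23 × √(103/2) = 0.23 × 7.176 = 1.651.
z_β = 1.651 − 2.326 = -0.675.
Power = Φ(-0.675) = 0.250.

power ≈ 0.25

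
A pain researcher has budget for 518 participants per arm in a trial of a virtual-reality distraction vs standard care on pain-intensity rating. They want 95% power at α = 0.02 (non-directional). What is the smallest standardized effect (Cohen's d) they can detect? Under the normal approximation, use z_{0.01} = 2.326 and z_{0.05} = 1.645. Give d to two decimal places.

d_min ≈ 0.25

For two independent groups of n = 518 each: d_min = (z_{α/2} + z_β)·√(2/n).
z-sum = 2.326 + 1.645 = 3.971.
d_min = 3.971 × √(2/518) = 3.971 × 0.0621 = 0.247.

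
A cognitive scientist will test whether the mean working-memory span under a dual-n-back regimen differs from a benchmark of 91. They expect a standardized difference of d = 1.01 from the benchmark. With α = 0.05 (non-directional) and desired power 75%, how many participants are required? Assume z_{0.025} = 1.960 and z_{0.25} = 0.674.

For a one-sample test: n = ((z_{α/2} + z_β) / d)².
z_{α/2} + z_β = 1.960 + 0.674 = 2.634.
n = (2.634 / 1.01)² = 2.608² = 6.80.
Round up.

n = 7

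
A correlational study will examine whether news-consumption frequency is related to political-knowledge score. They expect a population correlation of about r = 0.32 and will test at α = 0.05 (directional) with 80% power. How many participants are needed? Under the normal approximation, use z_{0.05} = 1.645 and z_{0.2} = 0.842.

n = 60

Fisher's z: C = ½·ln((1+r)/(1−r)) = ½·ln(1.9412) = 0.3316.
n = ((z_{α} + z_β)/C)² + 3.
(1.645 + 0.842) / 0.3316 = 2.487 / 0.3316 = 7.500.
n = 7.500² + 3 = 56.25 + 3 = 59.2.
Round up.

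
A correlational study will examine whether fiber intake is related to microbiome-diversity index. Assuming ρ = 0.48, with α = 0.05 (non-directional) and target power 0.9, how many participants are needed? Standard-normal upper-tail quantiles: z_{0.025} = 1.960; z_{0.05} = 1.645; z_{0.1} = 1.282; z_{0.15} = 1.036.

n = 42

Fisher's z: C = ½·ln((1+r)/(1−r)) = ½·ln(2.8462) = 0.5230.
n = ((z_{α/2} + z_β)/C)² + 3.
(1.960 + 1.282) / 0.5230 = 3.242 / 0.5230 = 6.199.
n = 6.199² + 3 = 38.43 + 3 = 41.4.
Round up.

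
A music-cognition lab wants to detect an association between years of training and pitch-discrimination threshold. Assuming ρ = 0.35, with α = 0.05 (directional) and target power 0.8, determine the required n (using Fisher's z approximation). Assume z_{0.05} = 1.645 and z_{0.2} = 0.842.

n = 50

Fisher's z: C = ½·ln((1+r)/(1−r)) = ½·ln(2.0769) = 0.3654.
n = ((z_{α} + z_β)/C)² + 3.
(1.645 + 0.842) / 0.3654 = 2.487 / 0.3654 = 6.806.
n = 6.806² + 3 = 46.32 + 3 = 49.3.
Round up.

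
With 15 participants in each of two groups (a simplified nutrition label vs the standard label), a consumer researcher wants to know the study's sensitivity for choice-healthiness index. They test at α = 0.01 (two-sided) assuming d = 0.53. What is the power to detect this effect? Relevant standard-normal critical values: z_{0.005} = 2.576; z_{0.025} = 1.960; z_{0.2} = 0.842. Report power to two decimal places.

For two equal groups, power = Φ(d·√(n/2) − z_{α/2}).
d·√(n/2) = 0.53 × √(15/2) = 0.53 × 2.739 = 1.451.
z_β = 1.451 − 2.576 = -1.125.
Power = Φ(-1.125) = 0.130.

power ≈ 0.13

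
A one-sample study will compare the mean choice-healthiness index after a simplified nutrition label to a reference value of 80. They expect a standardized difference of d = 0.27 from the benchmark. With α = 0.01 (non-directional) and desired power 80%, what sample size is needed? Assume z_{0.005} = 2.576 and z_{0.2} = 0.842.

For a one-sample test: n = ((z_{α/2} + z_β) / d)².
z_{α/2} + z_β = 2.576 + 0.842 = 3.418.
n = (3.418 / 0.27)² = 12.659² = 160.26.
Round up.

n = 161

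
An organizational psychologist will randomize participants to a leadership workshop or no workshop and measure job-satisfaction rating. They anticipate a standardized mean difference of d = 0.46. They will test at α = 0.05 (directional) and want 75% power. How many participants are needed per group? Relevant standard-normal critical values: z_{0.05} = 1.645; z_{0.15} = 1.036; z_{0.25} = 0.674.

For two independent groups with equal n: n = 2·((z_{α} + z_β) / d)².
z_{α} + z_β = 1.645 + 0.674 = 2.319.
n = 2 × (2.319 / 0.46)² = 2 × 5.041² = 2 × 25.41 = 50.8.
Round up to the next whole participant.

n = 51 per group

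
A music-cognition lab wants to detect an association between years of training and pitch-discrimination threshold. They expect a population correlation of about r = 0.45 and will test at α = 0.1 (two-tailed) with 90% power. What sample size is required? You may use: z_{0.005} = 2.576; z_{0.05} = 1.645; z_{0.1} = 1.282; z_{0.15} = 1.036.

Fisher's z: C = ½·ln((1+r)/(1−r)) = ½·ln(2.6364) = 0.4847.
n = ((z_{α/2} + z_β)/C)² + 3.
(1.645 + 1.282) / 0.4847 = 2.927 / 0.4847 = 6.039.
n = 6.039² + 3 = 36.47 + 3 = 39.5.
Round up.

n = 40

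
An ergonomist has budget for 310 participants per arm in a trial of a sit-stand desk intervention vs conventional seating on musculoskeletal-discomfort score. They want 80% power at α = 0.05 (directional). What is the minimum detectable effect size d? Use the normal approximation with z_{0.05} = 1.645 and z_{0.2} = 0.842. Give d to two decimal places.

d_min ≈ 0.20

For two independent groups of n = 310 each: d_min = (z_{α} + z_β)·√(2/n).
z-sum = 1.645 + 0.842 = 2.487.
d_min = 2.487 × √(2/310) = 2.487 × 0.0803 = 0.200.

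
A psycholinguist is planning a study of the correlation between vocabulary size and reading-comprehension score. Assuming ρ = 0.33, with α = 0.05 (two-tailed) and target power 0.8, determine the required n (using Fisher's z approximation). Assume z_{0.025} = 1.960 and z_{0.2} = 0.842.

Fisher's z: C = ½·ln((1+r)/(1−r)) = ½·ln(1.9851) = 0.3428.
n = ((z_{α/2} + z_β)/C)² + 3.
(1.960 + 0.842) / 0.3428 = 2.802 / 0.3428 = 8.174.
n = 8.174² + 3 = 66.81 + 3 = 69.8.
Round up.

n = 70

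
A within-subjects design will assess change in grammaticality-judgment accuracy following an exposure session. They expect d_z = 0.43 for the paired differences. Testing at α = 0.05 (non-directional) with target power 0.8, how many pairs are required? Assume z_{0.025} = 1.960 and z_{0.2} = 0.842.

For a paired (one-sample on differences) test: n = ((z_{α/2} + z_β) / d)².
z_{α/2} + z_β = 1.960 + 0.842 = 2.802.
n = (2.802 / 0.43)² = 6.516² = 42.46.
Round up.

n = 43 pairs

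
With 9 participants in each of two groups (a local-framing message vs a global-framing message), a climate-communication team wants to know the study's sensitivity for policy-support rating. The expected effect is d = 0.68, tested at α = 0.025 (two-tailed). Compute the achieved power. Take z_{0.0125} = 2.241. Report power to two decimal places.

power ≈ 0.21

For two equal groups, power = Φ(d·√(n/2) − z_{α/2}).
d·√(n/2) = 0.68 × √(9/2) = 0.68 × 2.121 = 1.442.
z_β = 1.442 − 2.241 = -0.799.
Power = Φ(-0.799) = 0.212.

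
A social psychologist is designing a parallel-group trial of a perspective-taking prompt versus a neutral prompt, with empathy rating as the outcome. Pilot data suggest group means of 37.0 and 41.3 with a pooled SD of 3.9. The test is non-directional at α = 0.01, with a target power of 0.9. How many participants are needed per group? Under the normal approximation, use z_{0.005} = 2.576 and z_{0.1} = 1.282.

Cohen's d = |M₁ − M₂| / SD_pooled = |37.0 − 41.3| / 3.9 = 4.3 / 3.9 = 1.103.
For two independent groups with equal n: n = 2·((z_{α/2} + z_β) / d)².
z_{α/2} + z_β = 2.576 + 1.282 = 3.858.
n = 2 × (3.858 / 1.103)² = 2 × 3.498² = 2 × 12.23 = 24.5.
Round up to the next whole participant.

n = 25 per group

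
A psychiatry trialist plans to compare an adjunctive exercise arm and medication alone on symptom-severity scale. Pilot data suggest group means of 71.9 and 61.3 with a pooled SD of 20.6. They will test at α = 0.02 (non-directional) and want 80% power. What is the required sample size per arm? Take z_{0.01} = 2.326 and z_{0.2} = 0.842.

Cohen's d = |M₁ − M₂| / SD_pooled = |71.9 − 61.3| / 20.6 = 10.6 / 20.6 = 0.515.
For two independent groups with equal n: n = 2·((z_{α/2} + z_β) / d)².
z_{α/2} + z_β = 2.326 + 0.842 = 3.168.
n = 2 × (3.168 / 0.515)² = 2 × 6.151² = 2 × 37.84 = 75.7.
Round up to the next whole participant.

n = 76 per group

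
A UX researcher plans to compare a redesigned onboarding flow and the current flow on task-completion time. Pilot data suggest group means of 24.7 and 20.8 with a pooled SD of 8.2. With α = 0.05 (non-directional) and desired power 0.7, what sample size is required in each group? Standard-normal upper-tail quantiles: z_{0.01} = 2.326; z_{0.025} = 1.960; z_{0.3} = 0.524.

Cohen's d = |M₁ − M₂| / SD_pooled = |24.7 − 20.8| / 8.2 = 3.9 / 8.2 = 0.476.
For two independent groups with equal n: n = 2·((z_{α/2} + z_β) / d)².
z_{α/2} + z_β = 1.960 + 0.524 = 2.484.
n = 2 × (2.484 / 0.476)² = 2 × 5.218² = 2 × 27.23 = 54.5.
Round up to the next whole participant.

n = 55 per group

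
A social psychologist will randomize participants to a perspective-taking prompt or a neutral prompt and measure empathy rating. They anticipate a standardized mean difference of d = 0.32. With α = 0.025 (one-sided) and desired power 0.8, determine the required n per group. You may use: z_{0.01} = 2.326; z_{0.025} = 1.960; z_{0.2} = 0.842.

n = 154 per group

For two independent groups with equal n: n = 2·((z_{α} + z_β) / d)².
z_{α} + z_β = 1.960 + 0.842 = 2.802.
n = 2 × (2.802 / 0.32)² = 2 × 8.756² = 2 × 76.67 = 153.3.
Round up to the next whole participant.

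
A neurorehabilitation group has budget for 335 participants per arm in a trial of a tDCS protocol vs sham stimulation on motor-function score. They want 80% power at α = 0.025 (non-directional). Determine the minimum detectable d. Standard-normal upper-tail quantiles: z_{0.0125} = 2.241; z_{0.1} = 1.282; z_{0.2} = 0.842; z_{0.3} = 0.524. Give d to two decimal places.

For two independent groups of n = 335 each: d_min = (z_{α/2} + z_β)·√(2/n).
z-sum = 2.241 + 0.842 = 3.083.
d_min = 3.083 × √(2/335) = 3.083 × 0.0773 = 0.238.

d_min ≈ 0.24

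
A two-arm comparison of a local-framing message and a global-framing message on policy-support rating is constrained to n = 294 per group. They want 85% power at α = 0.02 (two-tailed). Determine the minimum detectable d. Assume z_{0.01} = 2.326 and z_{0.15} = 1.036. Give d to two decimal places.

d_min ≈ 0.28

For two independent groups of n = 294 each: d_min = (z_{α/2} + z_β)·√(2/n).
z-sum = 2.326 + 1.036 = 3.362.
d_min = 3.362 × √(2/294) = 3.362 × 0.0825 = 0.277.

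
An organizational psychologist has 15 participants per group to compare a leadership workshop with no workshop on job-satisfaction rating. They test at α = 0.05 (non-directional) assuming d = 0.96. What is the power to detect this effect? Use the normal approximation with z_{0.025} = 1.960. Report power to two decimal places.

For two equal groups, power = Φ(d·√(n/2) − z_{α/2}).
d·√(n/2) = 0.96 × √(15/2) = 0.96 × 2.739 = 2.629.
z_β = 2.629 − 1.960 = 0.669.
Power = Φ(0.669) = 0.748.

power ≈ 0.75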